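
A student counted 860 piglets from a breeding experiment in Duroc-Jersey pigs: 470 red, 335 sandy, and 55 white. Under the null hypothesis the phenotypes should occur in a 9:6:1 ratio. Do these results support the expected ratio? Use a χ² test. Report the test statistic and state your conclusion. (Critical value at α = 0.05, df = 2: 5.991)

Expected counts for N = 860 under a 9:6:1 ratio (total parts = 16):
  red: 860 × 9/16 = 483.75
  sandy: 860 × 6/16 = 322.5
  white: 860 × 1/16 = 53.75
χ² = Σ (O − E)² / E
  red: (470 − 483.75)² / 483.75 = 0.3908
  sandy: (335 − 322.5)² / 322.5 = 0.4845
  white: (55 − 53.75)² / 53.75 = 0.0291
χ² = 0.3908 + 0.4845 + 0.0291 = 0.9044 ≈ 0.904
Degrees of freedom = 3 − 1 = 2; critical value at α = 0.05 is 5.991.
Since 0.904 < 5.991, we fail to reject the null hypothesis — the data are consistent with the 9:6:1 ratio.

0.904; consistent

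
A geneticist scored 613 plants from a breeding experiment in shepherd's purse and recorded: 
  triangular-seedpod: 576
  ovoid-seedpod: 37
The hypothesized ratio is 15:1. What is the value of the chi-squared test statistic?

The 15:1 ratio has 16 parts, so with N = 613 the expected counts are:
  triangular-seedpod: 613 × 15/16 = 574.6875
  ovoid-seedpod: 613 × 1/16 = 38.3125
χ² = Σ (O − E)² / E
  triangular-seedpod: (576 − 574.6875)² / 574.6875 = 0.0030
  ovoid-seedpod: (37 − 38.3125)² / 38.3125 = 0.0450
χ² = 0.0030 + 0.0450 = 0.048

0.048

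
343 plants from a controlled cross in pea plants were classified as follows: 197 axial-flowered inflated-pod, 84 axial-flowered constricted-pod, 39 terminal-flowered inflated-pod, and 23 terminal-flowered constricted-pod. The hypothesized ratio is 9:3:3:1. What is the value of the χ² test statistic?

16.189

Total ratio parts = 16. Expected numbers out of 343:
  axial-flowered inflated-pod: 343 × 9/16 = 192.9375
  axial-flowered constricted-pod: 343 × 3/16 = 64.3125
  terminal-flowered inflated-pod: 343 × 3/16 = 64.3125
  terminal-flowered constricted-pod: 343 × 1/16 = 21.4375
χ² = Σ (O − E)² / E
  axial-flowered inflated-pod: (197 − 192.9375)² / 192.9375 = 0.0855
  axial-flowered constricted-pod: (84 − 64.3125)² / 64.3125 = 6.0268
  terminal-flowered inflated-pod: (39 − 64.3125)² / 64.3125 = 9.9626
  terminal-flowered constricted-pod: (23 − 21.4375)² / 21.4375 = 0.1139
χ² = 0.0855 + 6.0268 + 9.9626 + 0.1139 = 16.1888 ≈ 16.189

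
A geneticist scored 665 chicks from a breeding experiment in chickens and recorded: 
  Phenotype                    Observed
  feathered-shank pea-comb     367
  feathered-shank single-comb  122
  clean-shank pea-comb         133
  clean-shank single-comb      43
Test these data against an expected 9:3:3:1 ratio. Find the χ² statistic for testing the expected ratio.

Under the 9:3:3:1 hypothesis (Σ ratio = 16, N = 665):
  feathered-shank pea-comb: 665 × 9/16 = 374.0625
  feathered-shank single-comb: 665 × 3/16 = 124.6875
  clean-shank pea-comb: 665 × 3/16 = 124.6875
  clean-shank single-comb: 665 × 1/16 = 41.5625
χ² = Σ (O − E)² / E
  feathered-shank pea-comb: (367 − 374.0625)² / 374.0625 = 0.1333
  feathered-shank single-comb: (122 − 124.6875)² / 124.6875 = 0.0579
  clean-shank pea-comb: (133 − 124.6875)² / 124.6875 = 0.5542
  clean-shank single-comb: (43 − 41.5625)² / 41.5625 = 0.0497
χ² = 0.1333 + 0.0579 + 0.5542 + 0.0497 = 0.7951 ≈ 0.795

0.795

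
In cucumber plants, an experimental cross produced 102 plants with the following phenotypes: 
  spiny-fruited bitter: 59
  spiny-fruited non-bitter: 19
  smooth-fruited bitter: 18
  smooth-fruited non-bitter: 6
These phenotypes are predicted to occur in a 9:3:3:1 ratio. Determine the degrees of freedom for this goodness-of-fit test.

A goodness-of-fit test with 4 phenotype classes has df = 4 − 1 = 3.

3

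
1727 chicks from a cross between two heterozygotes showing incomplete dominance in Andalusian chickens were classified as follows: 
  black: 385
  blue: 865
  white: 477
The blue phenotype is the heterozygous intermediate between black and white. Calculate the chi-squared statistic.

9.807

With incomplete dominance, a heterozygote × heterozygote cross gives a 1:2:1 phenotypic ratio.
Expected counts for N = 1727 under a 1:2:1 ratio (total parts = 4):
  black: 1727 × 1/4 = 431.75
  blue: 1727 × 2/4 = 863.5
  white: 1727 × 1/4 = 431.75
χ² = Σ (O − E)² / E
  black: (385 − 431.75)² / 431.75 = 5.0621
  blue: (865 − 863.5)² / 863.5 = 0.0026
  white: (477 − 431.75)² / 431.75 = 4.7425
χ² = 5.0621 + 0.0026 + 4.7425 = 9.8072 ≈ 9.807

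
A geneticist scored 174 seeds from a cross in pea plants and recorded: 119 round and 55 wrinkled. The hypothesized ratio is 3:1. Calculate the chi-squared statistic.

4.054

Under the 3:1 hypothesis (Σ ratio = 4, N = 174):
  round: 174 × 3/4 = 130.5
  wrinkled: 174 × 1/4 = 43.5
χ² = Σ (O − E)² / E
  round: (119 − 130.5)² / 130.5 = 1.0134
  wrinkled: (55 − 43.5)² / 43.5 = 3.0402
χ² = 1.0134 + 3.0402 = 4.0536 ≈ 4.054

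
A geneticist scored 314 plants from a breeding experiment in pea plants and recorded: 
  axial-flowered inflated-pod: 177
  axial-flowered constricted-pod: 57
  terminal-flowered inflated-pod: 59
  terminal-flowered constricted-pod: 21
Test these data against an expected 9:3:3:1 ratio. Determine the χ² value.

0.157

Expected counts for N = 314 under a 9:3:3:1 ratio (total parts = 16):
  axial-flowered inflated-pod: 314 × 9/16 = 176.625
  axial-flowered constricted-pod: 314 × 3/16 = 58.875
  terminal-flowered inflated-pod: 314 × 3/16 = 58.875
  terminal-flowered constricted-pod: 314 × 1/16 = 19.625
χ² = Σ (O − E)² / E
  axial-flowered inflated-pod: (177 − 176.625)² / 176.625 = 0.0008
  axial-flowered constricted-pod: (57 − 58.875)² / 58.875 = 0.0597
  terminal-flowered inflated-pod: (59 − 58.875)² / 58.875 = 0.0003
  terminal-flowered constricted-pod: (21 − 19.625)² / 19.625 = 0.0963
χ² = 0.0008 + 0.0597 + 0.0003 + 0.0963 = 0.1571 ≈ 0.157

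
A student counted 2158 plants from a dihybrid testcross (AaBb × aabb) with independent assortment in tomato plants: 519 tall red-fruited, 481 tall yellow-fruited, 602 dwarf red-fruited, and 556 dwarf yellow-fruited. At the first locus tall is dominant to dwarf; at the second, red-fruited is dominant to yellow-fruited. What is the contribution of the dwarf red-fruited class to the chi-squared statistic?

7.241

A dihybrid testcross with independent assortment gives a 1:1:1:1 ratio.
Expected counts for N = 2158 under a 1:1:1:1 ratio (total parts = 4):
  tall red-fruited: 2158 × 1/4 = 539.5
  tall yellow-fruited: 2158 × 1/4 = 539.5
  dwarf red-fruited: 2158 × 1/4 = 539.5
  dwarf yellow-fruited: 2158 × 1/4 = 539.5
Contribution of dwarf red-fruited: (602 − 539.5)² / 539.5 = 7.2405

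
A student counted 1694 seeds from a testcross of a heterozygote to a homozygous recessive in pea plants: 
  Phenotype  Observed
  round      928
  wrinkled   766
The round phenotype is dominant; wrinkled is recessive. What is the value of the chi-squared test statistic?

A testcross of a heterozygote (Aa × aa) gives a 1:1 phenotypic ratio.
Total ratio parts = 2. Expected numbers out of 1694:
  round: 1694 × 1/2 = 847
  wrinkled: 1694 × 1/2 = 847
χ² = Σ (O − E)² / E
  round: (928 − 847)² / 847 = 7.7462
  wrinkled: (766 − 847)² / 847 = 7.7462
χ² = 7.7462 + 7.7462 = 15.4924 ≈ 15.492

15.492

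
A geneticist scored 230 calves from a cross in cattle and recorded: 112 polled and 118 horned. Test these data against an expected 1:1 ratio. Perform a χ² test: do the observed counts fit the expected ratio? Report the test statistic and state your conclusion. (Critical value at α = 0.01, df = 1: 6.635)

0.157; consistent

Under the 1:1 hypothesis (Σ ratio = 2, N = 230):
  polled: 230 × 1/2 = 115
  horned: 230 × 1/2 = 115
χ² = Σ (O − E)² / E
  polled: (112 − 115)² / 115 = 0.0783
  horned: (118 − 115)² / 115 = 0.0783
χ² = 0.0783 + 0.0783 = 0.1566 ≈ 0.157
Degrees of freedom = 2 − 1 = 1; critical value at α = 0.01 is 6.635.
Since 0.157 < 6.635, we fail to reject the null hypothesis — the data are consistent with the 1:1 ratio.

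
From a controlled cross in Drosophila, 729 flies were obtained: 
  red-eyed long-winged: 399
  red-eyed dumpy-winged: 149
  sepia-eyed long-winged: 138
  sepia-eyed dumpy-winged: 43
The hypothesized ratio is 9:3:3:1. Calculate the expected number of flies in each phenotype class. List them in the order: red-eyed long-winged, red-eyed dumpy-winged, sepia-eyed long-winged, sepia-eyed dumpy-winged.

Expected counts for N = 729 under a 9:3:3:1 ratio (total parts = 16):
  red-eyed long-winged: 729 × 9/16 = 410.0625
  red-eyed dumpy-winged: 729 × 3/16 = 136.6875
  sepia-eyed long-winged: 729 × 3/16 = 136.6875
  sepia-eyed dumpy-winged: 729 × 1/16 = 45.5625

410.0625, 136.6875, 136.6875, 45.5625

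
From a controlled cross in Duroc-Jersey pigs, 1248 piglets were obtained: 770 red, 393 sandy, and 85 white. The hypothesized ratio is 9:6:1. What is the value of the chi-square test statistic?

Total ratio parts = 16. Expected numbers out of 1248:
  red: 1248 × 9/16 = 702
  sandy: 1248 × 6/16 = 468
  white: 1248 × 1/16 = 78
χ² = Σ (O − E)² / E
  red: (770 − 702)² / 702 = 6.5869
  sandy: (393 − 468)² / 468 = 12.0192
  white: (85 − 78)² / 78 = 0.6282
χ² = 6.5869 + 12.0192 + 0.6282 = 19.2343 ≈ 19.234

19.234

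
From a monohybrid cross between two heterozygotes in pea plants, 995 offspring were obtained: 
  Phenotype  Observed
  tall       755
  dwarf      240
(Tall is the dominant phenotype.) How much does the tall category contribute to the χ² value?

0.103

For a monohybrid cross between heterozygotes with complete dominance, the expected phenotypic ratio is 3:1.
The 3:1 ratio has 4 parts, so with N = 995 the expected counts are:
  tall: 995 × 3/4 = 746.25
  dwarf: 995 × 1/4 = 248.75
Contribution of tall: (755 − 746.25)² / 746.25 = 0.1026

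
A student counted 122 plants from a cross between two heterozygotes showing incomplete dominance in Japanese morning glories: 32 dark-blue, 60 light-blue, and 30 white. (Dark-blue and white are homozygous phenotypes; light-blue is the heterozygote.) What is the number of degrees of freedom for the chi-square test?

2

With incomplete dominance, a heterozygote × heterozygote cross gives a 1:2:1 phenotypic ratio.
A goodness-of-fit test with 3 phenotype classes has df = 3 − 1 = 2.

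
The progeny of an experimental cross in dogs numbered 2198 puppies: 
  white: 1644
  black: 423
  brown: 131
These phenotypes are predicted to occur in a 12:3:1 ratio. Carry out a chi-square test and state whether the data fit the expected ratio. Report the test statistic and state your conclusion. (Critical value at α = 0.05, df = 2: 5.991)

The 12:3:1 ratio has 16 parts, so with N = 2198 the expected counts are:
  white: 2198 × 12/16 = 1648.5
  black: 2198 × 3/16 = 412.125
  brown: 2198 × 1/16 = 137.375
χ² = Σ (O − E)² / E
  white: (1644 − 1648.5)² / 1648.5 = 0.0123
  black: (423 − 412.125)² / 412.125 = 0.2870
  brown: (131 − 137.375)² / 137.375 = 0.2958
χ² = 0.0123 + 0.2870 + 0.2958 = 0.5951 ≈ 0.595
Degrees of freedom = 3 − 1 = 2; critical value at α = 0.05 is 5.991.
Since 0.595 < 5.991, we fail to reject the null hypothesis — the data are consistent with the 12:3:1 ratio.

0.595; consistent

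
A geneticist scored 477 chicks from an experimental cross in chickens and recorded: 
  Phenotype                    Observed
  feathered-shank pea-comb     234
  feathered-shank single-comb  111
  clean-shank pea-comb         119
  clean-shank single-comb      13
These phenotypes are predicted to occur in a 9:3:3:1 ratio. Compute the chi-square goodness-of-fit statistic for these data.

Total ratio parts = 16. Expected numbers out of 477:
  feathered-shank pea-comb: 477 × 9/16 = 268.3125
  feathered-shank single-comb: 477 × 3/16 = 89.4375
  clean-shank pea-comb: 477 × 3/16 = 89.4375
  clean-shank single-comb: 477 × 1/16 = 29.8125
χ² = Σ (O − E)² / E
  feathered-shank pea-comb: (234 − 268.3125)² / 268.3125 = 4.3880
  feathered-shank single-comb: (111 − 89.4375)² / 89.4375 = 5.1985
  clean-shank pea-comb: (119 − 89.4375)² / 89.4375 = 9.7715
  clean-shank single-comb: (13 − 29.8125)² / 29.8125 = 9.4813
χ² = 4.3880 + 5.1985 + 9.7715 + 9.4813 = 28.8393 ≈ 28.839

28.839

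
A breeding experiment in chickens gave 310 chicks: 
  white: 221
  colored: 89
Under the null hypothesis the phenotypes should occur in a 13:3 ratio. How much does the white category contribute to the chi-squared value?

3.785

Total ratio parts = 16. Expected numbers out of 310:
  white: 310 × 13/16 = 251.875
  colored: 310 × 3/16 = 58.125
Contribution of white: (221 − 251.875)² / 251.875 = 3.7847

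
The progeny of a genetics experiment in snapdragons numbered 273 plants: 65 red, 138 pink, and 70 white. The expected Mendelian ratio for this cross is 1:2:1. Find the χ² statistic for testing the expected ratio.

0.216

Expected counts for N = 273 under a 1:2:1 ratio (total parts = 4):
  red: 273 × 1/4 = 68.25
  pink: 273 × 2/4 = 136.5
  white: 273 × 1/4 = 68.25
χ² = Σ (O − E)² / E
  red: (65 − 68.25)² / 68.25 = 0.1548
  pink: (138 − 136.5)² / 136.5 = 0.0165
  white: (70 − 68.25)² / 68.25 = 0.0449
χ² = 0.1548 + 0.0165 + 0.0449 = 0.2162 ≈ 0.216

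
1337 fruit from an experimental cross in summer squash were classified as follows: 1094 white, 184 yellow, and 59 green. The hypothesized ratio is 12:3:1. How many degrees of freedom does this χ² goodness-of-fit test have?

A goodness-of-fit test with 3 phenotype classes has df = 3 − 1 = 2.

2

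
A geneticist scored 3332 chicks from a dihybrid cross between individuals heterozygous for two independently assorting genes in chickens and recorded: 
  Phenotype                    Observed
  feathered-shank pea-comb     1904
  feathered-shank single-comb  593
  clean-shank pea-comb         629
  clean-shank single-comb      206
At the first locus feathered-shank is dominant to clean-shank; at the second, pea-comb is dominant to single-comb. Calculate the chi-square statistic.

2.139

A dihybrid F₂ with independent assortment and complete dominance at both loci gives a 9:3:3:1 phenotypic ratio.
Expected counts for N = 3332 under a 9:3:3:1 ratio (total parts = 16):
  feathered-shank pea-comb: 3332 × 9/16 = 1874.25
  feathered-shank single-comb: 3332 × 3/16 = 624.75
  clean-shank pea-comb: 3332 × 3/16 = 624.75
  clean-shank single-comb: 3332 × 1/16 = 208.25
χ² = Σ (O − E)² / E
  feathered-shank pea-comb: (1904 − 1874.25)² / 1874.25 = 0.4722
  feathered-shank single-comb: (593 − 624.75)² / 624.75 = 1.6135
  clean-shank pea-comb: (629 − 624.75)² / 624.75 = 0.0289
  clean-shank single-comb: (206 − 208.25)² / 208.25 = 0.0243
χ² = 0.4722 + 1.6135 + 0.0289 + 0.0243 = 2.1389 ≈ 2.139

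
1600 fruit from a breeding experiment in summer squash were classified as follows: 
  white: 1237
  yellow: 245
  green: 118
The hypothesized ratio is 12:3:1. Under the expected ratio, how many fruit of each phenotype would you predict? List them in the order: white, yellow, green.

1200, 300, 100

Expected counts for N = 1600 under a 12:3:1 ratio (total parts = 16):
  white: 1600 × 12/16 = 1200
  yellow: 1600 × 3/16 = 300
  green: 1600 × 1/16 = 100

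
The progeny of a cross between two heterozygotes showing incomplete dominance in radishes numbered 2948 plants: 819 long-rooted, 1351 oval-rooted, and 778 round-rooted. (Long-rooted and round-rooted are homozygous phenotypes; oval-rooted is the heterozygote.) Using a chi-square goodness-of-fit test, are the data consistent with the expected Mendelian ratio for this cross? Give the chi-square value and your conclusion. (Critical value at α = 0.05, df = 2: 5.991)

21.668; not consistent

With incomplete dominance, a heterozygote × heterozygote cross gives a 1:2:1 phenotypic ratio.
Under the 1:2:1 hypothesis (Σ ratio = 4, N = 2948):
  long-rooted: 2948 × 1/4 = 737
  oval-rooted: 2948 × 2/4 = 1474
  round-rooted: 2948 × 1/4 = 737
χ² = Σ (O − E)² / E
  long-rooted: (819 − 737)² / 737 = 9.1235
  oval-rooted: (1351 − 1474)² / 1474 = 10.2639
  round-rooted: (778 − 737)² / 737 = 2.2809
χ² = 9.1235 + 10.2639 + 2.2809 = 21.6683 ≈ 21.668
Degrees of freedom = 3 − 1 = 2; critical value at α = 0.05 is 5.991.
Since 21.668 > 5.991, we reject the null hypothesis — the data do not fit the 1:2:1 ratio.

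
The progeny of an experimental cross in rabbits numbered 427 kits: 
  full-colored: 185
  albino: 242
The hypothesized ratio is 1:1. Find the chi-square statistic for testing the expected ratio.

Expected counts for N = 427 under a 1:1 ratio (total parts = 2):
  full-colored: 427 × 1/2 = 213.5
  albino: 427 × 1/2 = 213.5
χ² = Σ (O − E)² / E
  full-colored: (185 − 213.5)² / 213.5 = 3.8044
  albino: (242 − 213.5)² / 213.5 = 3.8044
χ² = 3.8044 + 3.8044 = 7.6088 ≈ 7.609

7.609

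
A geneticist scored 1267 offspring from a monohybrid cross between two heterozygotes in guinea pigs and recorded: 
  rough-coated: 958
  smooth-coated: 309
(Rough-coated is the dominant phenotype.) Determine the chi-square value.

0.253

For a monohybrid cross between heterozygotes with complete dominance, the expected phenotypic ratio is 3:1.
Total ratio parts = 4. Expected numbers out of 1267:
  rough-coated: 1267 × 3/4 = 950.25
  smooth-coated: 1267 × 1/4 = 316.75
χ² = Σ (O − E)² / E
  rough-coated: (958 − 950.25)² / 950.25 = 0.0632
  smooth-coated: (309 − 316.75)² / 316.75 = 0.1896
χ² = 0.0632 + 0.1896 = 0.2528 ≈ 0.253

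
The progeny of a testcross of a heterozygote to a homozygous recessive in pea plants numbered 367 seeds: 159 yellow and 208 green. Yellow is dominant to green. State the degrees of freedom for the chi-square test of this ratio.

1

A testcross of a heterozygote (Aa × aa) gives a 1:1 phenotypic ratio.
A goodness-of-fit test with 2 phenotype classes has df = 2 − 1 = 1.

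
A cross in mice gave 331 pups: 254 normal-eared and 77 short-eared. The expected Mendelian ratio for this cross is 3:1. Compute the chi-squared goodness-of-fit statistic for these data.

Expected counts for N = 331 under a 3:1 ratio (total parts = 4):
  normal-eared: 331 × 3/4 = 248.25
  short-eared: 331 × 1/4 = 82.75
χ² = Σ (O − E)² / E
  normal-eared: (254 − 248.25)² / 248.25 = 0.1332
  short-eared: (77 − 82.75)² / 82.75 = 0.3995
χ² = 0.1332 + 0.3995 = 0.5327 ≈ 0.533

0.533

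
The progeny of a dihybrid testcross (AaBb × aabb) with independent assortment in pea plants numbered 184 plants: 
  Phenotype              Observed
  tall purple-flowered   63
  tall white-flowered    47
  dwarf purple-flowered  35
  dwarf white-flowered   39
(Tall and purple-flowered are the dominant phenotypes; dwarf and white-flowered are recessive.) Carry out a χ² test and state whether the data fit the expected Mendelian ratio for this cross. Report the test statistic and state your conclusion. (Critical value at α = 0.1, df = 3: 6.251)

A dihybrid testcross with independent assortment gives a 1:1:1:1 ratio.
Under the 1:1:1:1 hypothesis (Σ ratio = 4, N = 184):
  tall purple-flowered: 184 × 1/4 = 46
  tall white-flowered: 184 × 1/4 = 46
  dwarf purple-flowered: 184 × 1/4 = 46
  dwarf white-flowered: 184 × 1/4 = 46
χ² = Σ (O − E)² / E
  tall purple-flowered: (63 − 46)² / 46 = 6.2826
  tall white-flowered: (47 − 46)² / 46 = 0.0217
  dwarf purple-flowered: (35 − 46)² / 46 = 2.6304
  dwarf white-flowered: (39 − 46)² / 46 = 1.0652
χ² = 6.2826 + 0.0217 + 2.6304 + 1.0652 = 9.9999 ≈ 10.000
Degrees of freedom = 4 − 1 = 3; critical value at α = 0.1 is 6.251.
Since 10.000 > 6.251, we reject the null hypothesis — the data do not fit the 1:1:1:1 ratio.

10.000; not consistent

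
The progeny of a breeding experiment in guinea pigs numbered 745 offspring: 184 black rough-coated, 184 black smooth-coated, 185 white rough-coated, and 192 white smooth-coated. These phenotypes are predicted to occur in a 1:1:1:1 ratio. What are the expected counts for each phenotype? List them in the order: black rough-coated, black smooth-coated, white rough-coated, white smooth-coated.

Expected counts for N = 745 under a 1:1:1:1 ratio (total parts = 4):
  black rough-coated: 745 × 1/4 = 186.25
  black smooth-coated: 745 × 1/4 = 186.25
  white rough-coated: 745 × 1/4 = 186.25
  white smooth-coated: 745 × 1/4 = 186.25

186.25, 186.25, 186.25, 186.25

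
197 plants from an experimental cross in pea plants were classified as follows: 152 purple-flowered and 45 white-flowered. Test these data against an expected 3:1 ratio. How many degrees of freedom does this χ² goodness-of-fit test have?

1

A goodness-of-fit test with 2 phenotype classes has df = 2 − 1 = 1.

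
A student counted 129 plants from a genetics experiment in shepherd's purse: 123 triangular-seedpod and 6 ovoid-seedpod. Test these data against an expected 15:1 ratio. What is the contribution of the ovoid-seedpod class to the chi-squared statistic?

Expected counts for N = 129 under a 15:1 ratio (total parts = 16):
  triangular-seedpod: 129 × 15/16 = 120.9375
  ovoid-seedpod: 129 × 1/16 = 8.0625
Contribution of ovoid-seedpod: (6 − 8.0625)² / 8.0625 = 0.5276

0.528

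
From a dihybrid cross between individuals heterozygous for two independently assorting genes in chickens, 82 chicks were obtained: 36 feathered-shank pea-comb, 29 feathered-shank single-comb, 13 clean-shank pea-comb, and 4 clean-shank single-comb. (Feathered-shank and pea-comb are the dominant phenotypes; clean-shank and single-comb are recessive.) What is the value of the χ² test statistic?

14.911

A dihybrid F₂ with independent assortment and complete dominance at both loci gives a 9:3:3:1 phenotypic ratio.
Under the 9:3:3:1 hypothesis (Σ ratio = 16, N = 82):
  feathered-shank pea-comb: 82 × 9/16 = 46.125
  feathered-shank single-comb: 82 × 3/16 = 15.375
  clean-shank pea-comb: 82 × 3/16 = 15.375
  clean-shank single-comb: 82 × 1/16 = 5.125
χ² = Σ (O − E)² / E
  feathered-shank pea-comb: (36 − 46.125)² / 46.125 = 2.2226
  feathered-shank single-comb: (29 − 15.375)² / 15.375 = 12.0742
  clean-shank pea-comb: (13 − 15.375)² / 15.375 = 0.3669
  clean-shank single-comb: (4 − 5.125)² / 5.125 = 0.2470
χ² = 2.2226 + 12.0742 + 0.3669 + 0.2470 = 14.9107 ≈ 14.911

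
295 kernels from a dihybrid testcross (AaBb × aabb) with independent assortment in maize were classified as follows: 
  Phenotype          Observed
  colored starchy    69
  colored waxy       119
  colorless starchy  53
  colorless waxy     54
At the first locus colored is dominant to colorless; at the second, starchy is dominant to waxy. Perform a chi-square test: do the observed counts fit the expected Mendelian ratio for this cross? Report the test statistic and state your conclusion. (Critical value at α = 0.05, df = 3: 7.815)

A dihybrid testcross with independent assortment gives a 1:1:1:1 ratio.
Expected counts for N = 295 under a 1:1:1:1 ratio (total parts = 4):
  colored starchy: 295 × 1/4 = 73.75
  colored waxy: 295 × 1/4 = 73.75
  colorless starchy: 295 × 1/4 = 73.75
  colorless waxy: 295 × 1/4 = 73.75
χ² = Σ (O − E)² / E
  colored starchy: (69 − 73.75)² / 73.75 = 0.3059
  colored waxy: (119 − 73.75)² / 73.75 = 27.7636
  colorless starchy: (53 − 73.75)² / 73.75 = 5.8381
  colorless waxy: (54 − 73.75)² / 73.75 = 5.2890
χ² = 0.3059 + 27.7636 + 5.8381 + 5.2890 = 39.1966 ≈ 39.197
Degrees of freedom = 4 − 1 = 3; critical value at α = 0.05 is 7.815.
Since 39.197 > 7.815, we reject the null hypothesis — the data do not fit the 1:1:1:1 ratio.

39.197; not consistent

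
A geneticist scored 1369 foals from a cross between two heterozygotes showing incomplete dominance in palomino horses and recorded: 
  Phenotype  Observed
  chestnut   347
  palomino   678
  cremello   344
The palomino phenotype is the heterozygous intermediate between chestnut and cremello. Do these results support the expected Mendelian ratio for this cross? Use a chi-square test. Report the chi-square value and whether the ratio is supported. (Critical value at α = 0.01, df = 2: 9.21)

0.137; consistent

With incomplete dominance, a heterozygote × heterozygote cross gives a 1:2:1 phenotypic ratio.
Expected counts for N = 1369 under a 1:2:1 ratio (total parts = 4):
  chestnut: 1369 × 1/4 = 342.25
  palomino: 1369 × 2/4 = 684.5
  cremello: 1369 × 1/4 = 342.25
χ² = Σ (O − E)² / E
  chestnut: (347 − 342.25)² / 342.25 = 0.0659
  palomino: (678 − 684.5)² / 684.5 = 0.0617
  cremello: (344 − 342.25)² / 342.25 = 0.0089
χ² = 0.0659 + 0.0617 + 0.0089 = 0.1365 ≈ 0.137
Degrees of freedom = 3 − 1 = 2; critical value at α = 0.01 is 9.21.
Since 0.137 < 9.21, we fail to reject the null hypothesis — the data are consistent with the 1:2:1 ratio.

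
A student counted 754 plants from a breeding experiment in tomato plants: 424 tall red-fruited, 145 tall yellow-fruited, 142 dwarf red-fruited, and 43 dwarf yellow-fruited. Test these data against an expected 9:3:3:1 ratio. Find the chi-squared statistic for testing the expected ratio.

Under the 9:3:3:1 hypothesis (Σ ratio = 16, N = 754):
  tall red-fruited: 754 × 9/16 = 424.125
  tall yellow-fruited: 754 × 3/16 = 141.375
  dwarf red-fruited: 754 × 3/16 = 141.375
  dwarf yellow-fruited: 754 × 1/16 = 47.125
χ² = Σ (O − E)² / E
  tall red-fruited: (424 − 424.125)² / 424.125 = 0.0000
  tall yellow-fruited: (145 − 141.375)² / 141.375 = 0.0929
  dwarf red-fruited: (142 − 141.375)² / 141.375 = 0.0028
  dwarf yellow-fruited: (43 − 47.125)² / 47.125 = 0.3611
χ² = 0.0000 + 0.0929 + 0.0028 + 0.3611 = 0.4568 ≈ 0.457

0.457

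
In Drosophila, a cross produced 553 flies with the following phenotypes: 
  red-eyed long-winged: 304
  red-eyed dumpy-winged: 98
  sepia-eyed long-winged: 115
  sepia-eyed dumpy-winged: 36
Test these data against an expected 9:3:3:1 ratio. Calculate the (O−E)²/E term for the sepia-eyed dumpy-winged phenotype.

Under the 9:3:3:1 hypothesis (Σ ratio = 16, N = 553):
  red-eyed long-winged: 553 × 9/16 = 311.0625
  red-eyed dumpy-winged: 553 × 3/16 = 103.6875
  sepia-eyed long-winged: 553 × 3/16 = 103.6875
  sepia-eyed dumpy-winged: 553 × 1/16 = 34.5625
Contribution of sepia-eyed dumpy-winged: (36 − 34.5625)² / 34.5625 = 0.0598

0.060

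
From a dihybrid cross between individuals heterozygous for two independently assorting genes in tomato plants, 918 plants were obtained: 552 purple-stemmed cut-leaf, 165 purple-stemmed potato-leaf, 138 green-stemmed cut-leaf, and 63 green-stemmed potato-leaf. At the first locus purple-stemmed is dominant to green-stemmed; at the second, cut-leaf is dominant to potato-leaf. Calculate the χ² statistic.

A dihybrid F₂ with independent assortment and complete dominance at both loci gives a 9:3:3:1 phenotypic ratio.
Total ratio parts = 16. Expected numbers out of 918:
  purple-stemmed cut-leaf: 918 × 9/16 = 516.375
  purple-stemmed potato-leaf: 918 × 3/16 = 172.125
  green-stemmed cut-leaf: 918 × 3/16 = 172.125
  green-stemmed potato-leaf: 918 × 1/16 = 57.375
χ² = Σ (O − E)² / E
  purple-stemmed cut-leaf: (552 − 516.375)² / 516.375 = 2.4578
  purple-stemmed potato-leaf: (165 − 172.125)² / 172.125 = 0.2949
  green-stemmed cut-leaf: (138 − 172.125)² / 172.125 = 6.7655
  green-stemmed potato-leaf: (63 − 57.375)² / 57.375 = 0.5515
χ² = 2.4578 + 0.2949 + 6.7655 + 0.5515 = 10.0697 ≈ 10.070

10.070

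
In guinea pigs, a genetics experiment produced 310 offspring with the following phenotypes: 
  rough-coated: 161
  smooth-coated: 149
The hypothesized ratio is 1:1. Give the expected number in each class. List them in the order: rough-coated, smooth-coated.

Total ratio parts = 2. Expected numbers out of 310:
  rough-coated: 310 × 1/2 = 155
  smooth-coated: 310 × 1/2 = 155

155, 155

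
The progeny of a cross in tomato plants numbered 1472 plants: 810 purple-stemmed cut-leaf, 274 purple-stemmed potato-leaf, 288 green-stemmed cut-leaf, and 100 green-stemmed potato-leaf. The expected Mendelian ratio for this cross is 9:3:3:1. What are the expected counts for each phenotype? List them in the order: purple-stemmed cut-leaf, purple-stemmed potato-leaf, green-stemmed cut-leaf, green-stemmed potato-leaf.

Under the 9:3:3:1 hypothesis (Σ ratio = 16, N = 1472):
  purple-stemmed cut-leaf: 1472 × 9/16 = 828
  purple-stemmed potato-leaf: 1472 × 3/16 = 276
  green-stemmed cut-leaf: 1472 × 3/16 = 276
  green-stemmed potato-leaf: 1472 × 1/16 = 92

828, 276, 276, 92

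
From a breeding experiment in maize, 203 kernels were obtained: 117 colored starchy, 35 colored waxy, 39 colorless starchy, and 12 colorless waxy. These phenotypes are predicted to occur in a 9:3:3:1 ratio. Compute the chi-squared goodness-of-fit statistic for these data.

Total ratio parts = 16. Expected numbers out of 203:
  colored starchy: 203 × 9/16 = 114.1875
  colored waxy: 203 × 3/16 = 38.0625
  colorless starchy: 203 × 3/16 = 38.0625
  colorless waxy: 203 × 1/16 = 12.6875
χ² = Σ (O − E)² / E
  colored starchy: (117 − 114.1875)² / 114.1875 = 0.0693
  colored waxy: (35 − 38.0625)² / 38.0625 = 0.2464
  colorless starchy: (39 − 38.0625)² / 38.0625 = 0.0231
  colorless waxy: (12 − 12.6875)² / 12.6875 = 0.0373
χ² = 0.0693 + 0.2464 + 0.0231 + 0.0373 = 0.3761 ≈ 0.376

0.376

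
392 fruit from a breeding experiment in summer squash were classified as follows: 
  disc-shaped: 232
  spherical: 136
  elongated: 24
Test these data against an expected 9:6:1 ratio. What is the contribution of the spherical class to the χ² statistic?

The 9:6:1 ratio has 16 parts, so with N = 392 the expected counts are:
  disc-shaped: 392 × 9/16 = 220.5
  spherical: 392 × 6/16 = 147
  elongated: 392 × 1/16 = 24.5
Contribution of spherical: (136 − 147)² / 147 = 0.8231

0.823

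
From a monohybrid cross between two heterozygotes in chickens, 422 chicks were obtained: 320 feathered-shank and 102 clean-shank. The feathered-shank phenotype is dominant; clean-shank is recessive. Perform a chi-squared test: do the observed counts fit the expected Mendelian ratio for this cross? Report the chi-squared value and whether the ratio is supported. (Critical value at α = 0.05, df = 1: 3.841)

For a monohybrid cross between heterozygotes with complete dominance, the expected phenotypic ratio is 3:1.
Expected counts for N = 422 under a 3:1 ratio (total parts = 4):
  feathered-shank: 422 × 3/4 = 316.5
  clean-shank: 422 × 1/4 = 105.5
χ² = Σ (O − E)² / E
  feathered-shank: (320 − 316.5)² / 316.5 = 0.0387
  clean-shank: (102 − 105.5)² / 105.5 = 0.1161
χ² = 0.0387 + 0.1161 = 0.1548 ≈ 0.155
Degrees of freedom = 2 − 1 = 1; critical value at α = 0.05 is 3.841.
Since 0.155 < 3.841, we fail to reject the null hypothesis — the data are consistent with the 3:1 ratio.

0.155; consistent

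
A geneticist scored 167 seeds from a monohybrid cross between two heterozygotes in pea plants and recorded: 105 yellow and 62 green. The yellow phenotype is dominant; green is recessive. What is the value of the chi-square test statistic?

13.096

For a monohybrid cross between heterozygotes with complete dominance, the expected phenotypic ratio is 3:1.
The 3:1 ratio has 4 parts, so with N = 167 the expected counts are:
  yellow: 167 × 3/4 = 125.25
  green: 167 × 1/4 = 41.75
χ² = Σ (O − E)² / E
  yellow: (105 − 125.25)² / 125.25 = 3.2740
  green: (62 − 41.75)² / 41.75 = 9.8219
χ² = 3.2740 + 9.8219 = 13.0959 ≈ 13.096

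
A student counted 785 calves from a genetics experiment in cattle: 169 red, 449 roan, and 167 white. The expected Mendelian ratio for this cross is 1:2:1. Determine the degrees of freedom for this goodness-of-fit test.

A goodness-of-fit test with 3 phenotype classes has df = 3 − 1 = 2.

2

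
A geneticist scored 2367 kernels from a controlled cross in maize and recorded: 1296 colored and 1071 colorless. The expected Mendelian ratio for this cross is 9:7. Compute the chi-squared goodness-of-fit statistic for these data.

2.156

Expected counts for N = 2367 under a 9:7 ratio (total parts = 16):
  colored: 2367 × 9/16 = 1331.4375
  colorless: 2367 × 7/16 = 1035.5625
χ² = Σ (O − E)² / E
  colored: (1296 − 1331.4375)² / 1331.4375 = 0.9432
  colorless: (1071 − 1035.5625)² / 1035.5625 = 1.2127
χ² = 0.9432 + 1.2127 = 2.1559 ≈ 2.156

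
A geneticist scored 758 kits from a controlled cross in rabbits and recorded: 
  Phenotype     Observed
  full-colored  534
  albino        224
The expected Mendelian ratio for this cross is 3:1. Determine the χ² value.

8.375

The 3:1 ratio has 4 parts, so with N = 758 the expected counts are:
  full-colored: 758 × 3/4 = 568.5
  albino: 758 × 1/4 = 189.5
χ² = Σ (O − E)² / E
  full-colored: (534 − 568.5)² / 568.5 = 2.0937
  albino: (224 − 189.5)² / 189.5 = 6.2810
χ² = 2.0937 + 6.2810 = 8.3747 ≈ 8.375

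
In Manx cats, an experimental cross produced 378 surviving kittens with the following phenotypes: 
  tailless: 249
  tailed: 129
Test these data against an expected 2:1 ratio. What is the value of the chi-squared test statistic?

Expected counts for N = 378 under a 2:1 ratio (total parts = 3):
  tailless: 378 × 2/3 = 252
  tailed: 378 × 1/3 = 126
χ² = Σ (O − E)² / E
  tailless: (249 − 252)² / 252 = 0.0357
  tailed: (129 − 126)² / 126 = 0.0714
χ² = 0.0357 + 0.0714 = 0.1071 ≈ 0.107

0.107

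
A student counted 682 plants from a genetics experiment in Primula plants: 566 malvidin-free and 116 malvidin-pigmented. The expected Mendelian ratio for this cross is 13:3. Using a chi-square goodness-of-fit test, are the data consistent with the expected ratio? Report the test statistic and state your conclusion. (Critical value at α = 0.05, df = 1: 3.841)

Under the 13:3 hypothesis (Σ ratio = 16, N = 682):
  malvidin-free: 682 × 13/16 = 554.125
  malvidin-pigmented: 682 × 3/16 = 127.875
χ² = Σ (O − E)² / E
  malvidin-free: (566 − 554.125)² / 554.125 = 0.2545
  malvidin-pigmented: (116 − 127.875)² / 127.875 = 1.1028
χ² = 0.2545 + 1.1028 = 1.3573 ≈ 1.357
Degrees of freedom = 2 − 1 = 1; critical value at α = 0.05 is 3.841.
Since 1.357 < 3.841, we fail to reject the null hypothesis — the data are consistent with the 13:3 ratio.

1.357; consistent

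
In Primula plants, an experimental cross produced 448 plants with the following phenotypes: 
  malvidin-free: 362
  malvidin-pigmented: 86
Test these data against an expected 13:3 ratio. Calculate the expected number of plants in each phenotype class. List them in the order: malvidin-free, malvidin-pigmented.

Total ratio parts = 16. Expected numbers out of 448:
  malvidin-free: 448 × 13/16 = 364
  malvidin-pigmented: 448 × 3/16 = 84

364, 84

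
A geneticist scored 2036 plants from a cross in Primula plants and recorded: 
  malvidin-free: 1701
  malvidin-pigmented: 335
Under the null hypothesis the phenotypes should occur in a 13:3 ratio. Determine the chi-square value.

7.046

Total ratio parts = 16. Expected numbers out of 2036:
  malvidin-free: 2036 × 13/16 = 1654.25
  malvidin-pigmented: 2036 × 3/16 = 381.75
χ² = Σ (O − E)² / E
  malvidin-free: (1701 − 1654.25)² / 1654.25 = 1.3212
  malvidin-pigmented: (335 − 381.75)² / 381.75 = 5.7251
χ² = 1.3212 + 5.7251 = 7.0463 ≈ 7.046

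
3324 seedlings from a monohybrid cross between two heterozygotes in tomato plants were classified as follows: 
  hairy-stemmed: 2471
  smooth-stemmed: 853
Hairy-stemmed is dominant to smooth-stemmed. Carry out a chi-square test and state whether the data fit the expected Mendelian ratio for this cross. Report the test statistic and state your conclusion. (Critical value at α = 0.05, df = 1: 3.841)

0.777; consistent

For a monohybrid cross between heterozygotes with complete dominance, the expected phenotypic ratio is 3:1.
Expected counts for N = 3324 under a 3:1 ratio (total parts = 4):
  hairy-stemmed: 3324 × 3/4 = 2493
  smooth-stemmed: 3324 × 1/4 = 831
χ² = Σ (O − E)² / E
  hairy-stemmed: (2471 − 2493)² / 2493 = 0.1941
  smooth-stemmed: (853 − 831)² / 831 = 0.5824
χ² = 0.1941 + 0.5824 = 0.7765 ≈ 0.777
Degrees of freedom = 2 − 1 = 1; critical value at α = 0.05 is 3.841.
Since 0.777 < 3.841, we fail to reject the null hypothesis — the data are consistent with the 3:1 ratio.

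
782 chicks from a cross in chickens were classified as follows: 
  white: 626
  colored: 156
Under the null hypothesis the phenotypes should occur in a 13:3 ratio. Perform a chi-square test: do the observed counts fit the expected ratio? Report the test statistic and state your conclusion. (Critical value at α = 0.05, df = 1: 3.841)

Under the 13:3 hypothesis (Σ ratio = 16, N = 782):
  white: 782 × 13/16 = 635.375
  colored: 782 × 3/16 = 146.625
χ² = Σ (O − E)² / E
  white: (626 − 635.375)² / 635.375 = 0.1383
  colored: (156 − 146.625)² / 146.625 = 0.5994
χ² = 0.1383 + 0.5994 = 0.7377 ≈ 0.738
Degrees of freedom = 2 − 1 = 1; critical value at α = 0.05 is 3.841.
Since 0.738 < 3.841, we fail to reject the null hypothesis — the data are consistent with the 13:3 ratio.

0.738; consistent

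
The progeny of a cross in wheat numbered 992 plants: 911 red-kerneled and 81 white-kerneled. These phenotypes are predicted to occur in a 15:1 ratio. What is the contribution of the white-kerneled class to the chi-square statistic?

5.823

Expected counts for N = 992 under a 15:1 ratio (total parts = 16):
  red-kerneled: 992 × 15/16 = 930
  white-kerneled: 992 × 1/16 = 62
Contribution of white-kerneled: (81 − 62)² / 62 = 5.8226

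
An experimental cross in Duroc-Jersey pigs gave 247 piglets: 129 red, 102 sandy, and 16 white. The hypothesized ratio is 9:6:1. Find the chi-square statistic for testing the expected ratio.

1.680

Total ratio parts = 16. Expected numbers out of 247:
  red: 247 × 9/16 = 138.9375
  sandy: 247 × 6/16 = 92.625
  white: 247 × 1/16 = 15.4375
χ² = Σ (O − E)² / E
  red: (129 − 138.9375)² / 138.9375 = 0.7108
  sandy: (102 − 92.625)² / 92.625 = 0.9489
  white: (16 − 15.4375)² / 15.4375 = 0.0205
χ² = 0.7108 + 0.9489 + 0.0205 = 1.6802 ≈ 1.680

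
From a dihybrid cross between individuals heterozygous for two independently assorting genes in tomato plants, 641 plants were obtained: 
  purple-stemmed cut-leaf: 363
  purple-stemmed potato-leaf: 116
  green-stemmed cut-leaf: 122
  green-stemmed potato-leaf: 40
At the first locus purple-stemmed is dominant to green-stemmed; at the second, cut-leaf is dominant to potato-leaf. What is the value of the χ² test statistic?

0.190

A dihybrid F₂ with independent assortment and complete dominance at both loci gives a 9:3:3:1 phenotypic ratio.
Total ratio parts = 16. Expected numbers out of 641:
  purple-stemmed cut-leaf: 641 × 9/16 = 360.5625
  purple-stemmed potato-leaf: 641 × 3/16 = 120.1875
  green-stemmed cut-leaf: 641 × 3/16 = 120.1875
  green-stemmed potato-leaf: 641 × 1/16 = 40.0625
χ² = Σ (O − E)² / E
  purple-stemmed cut-leaf: (363 − 360.5625)² / 360.5625 = 0.0165
  purple-stemmed potato-leaf: (116 − 120.1875)² / 120.1875 = 0.1459
  green-stemmed cut-leaf: (122 − 120.1875)² / 120.1875 = 0.0273
  green-stemmed potato-leaf: (40 − 40.0625)² / 40.0625 = 0.0001
χ² = 0.0165 + 0.1459 + 0.0273 + 0.0001 = 0.1898 ≈ 0.190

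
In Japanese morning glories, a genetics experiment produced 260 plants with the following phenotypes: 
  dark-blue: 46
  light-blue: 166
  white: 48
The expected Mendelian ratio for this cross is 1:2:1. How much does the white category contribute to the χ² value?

Expected counts for N = 260 under a 1:2:1 ratio (total parts = 4):
  dark-blue: 260 × 1/4 = 65
  light-blue: 260 × 2/4 = 130
  white: 260 × 1/4 = 65
Contribution of white: (48 − 65)² / 65 = 4.4462

4.446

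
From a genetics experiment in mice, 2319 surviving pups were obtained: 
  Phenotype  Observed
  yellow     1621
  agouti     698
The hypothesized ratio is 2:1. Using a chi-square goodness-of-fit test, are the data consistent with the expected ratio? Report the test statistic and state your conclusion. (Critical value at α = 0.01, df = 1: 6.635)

Total ratio parts = 3. Expected numbers out of 2319:
  yellow: 2319 × 2/3 = 1546
  agouti: 2319 × 1/3 = 773
χ² = Σ (O − E)² / E
  yellow: (1621 − 1546)² / 1546 = 3.6384
  agouti: (698 − 773)² / 773 = 7.2768
χ² = 3.6384 + 7.2768 = 10.9152 ≈ 10.915
Degrees of freedom = 2 − 1 = 1; critical value at α = 0.01 is 6.635.
Since 10.915 > 6.635, we reject the null hypothesis — the data do not fit the 2:1 ratio.

10.915; not consistent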